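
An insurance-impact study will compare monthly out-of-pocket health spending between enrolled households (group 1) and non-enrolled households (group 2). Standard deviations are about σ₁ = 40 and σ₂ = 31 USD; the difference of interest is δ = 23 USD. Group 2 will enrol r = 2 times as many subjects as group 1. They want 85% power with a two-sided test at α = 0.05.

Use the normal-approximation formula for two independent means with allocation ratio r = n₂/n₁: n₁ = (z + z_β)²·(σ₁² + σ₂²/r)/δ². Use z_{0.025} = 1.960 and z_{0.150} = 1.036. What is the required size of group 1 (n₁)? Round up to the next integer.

n₁ = (z_{α/2} + z_β)² · (σ₁² + σ₂²/r) / δ²
   = (1.960 + 1.036)² · (40² + 31²/2) / 23²
   = 8.9760 · (1600 + 480.5) / 529
   = 8.9760 · 2080.5 / 529
   = 35.30
Round up → n₁ = 36; n₂ = r·n₁ = 2 × 36 = 72.

n₁ = 36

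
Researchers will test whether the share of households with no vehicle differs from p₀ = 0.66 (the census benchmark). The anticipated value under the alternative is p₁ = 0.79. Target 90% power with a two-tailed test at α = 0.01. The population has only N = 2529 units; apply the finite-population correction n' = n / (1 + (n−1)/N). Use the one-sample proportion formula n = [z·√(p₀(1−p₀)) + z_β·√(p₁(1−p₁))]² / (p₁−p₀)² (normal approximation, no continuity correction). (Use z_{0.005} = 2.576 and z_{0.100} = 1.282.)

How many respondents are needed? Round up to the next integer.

n = [z_{α/2}·√(p₀q₀) + z_β·√(p₁q₁)]² / (p₁ − p₀)²
  = [2.576·√(0.66·0.34) + 1.282·√(0.79·0.21)]² / (0.13)²
  = [2.576·0.4737 + 1.282·0.4073]² / 0.0169
  = [1.7424]² / 0.0169
  = 179.65
Finite-population correction (N = 2529): 179.65 / (1 + (179.65 − 1)/2529) = 167.80.
Round up → n = 168.

n = 168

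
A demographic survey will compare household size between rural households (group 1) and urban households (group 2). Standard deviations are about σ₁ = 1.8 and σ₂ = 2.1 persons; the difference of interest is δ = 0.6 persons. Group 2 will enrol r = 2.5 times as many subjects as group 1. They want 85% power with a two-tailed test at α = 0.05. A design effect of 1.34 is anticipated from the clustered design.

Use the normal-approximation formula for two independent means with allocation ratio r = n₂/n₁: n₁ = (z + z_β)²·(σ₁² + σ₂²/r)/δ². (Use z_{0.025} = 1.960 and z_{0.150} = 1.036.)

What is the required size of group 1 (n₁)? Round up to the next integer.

n₁ = 168

n₁ = (z_{α/2} + z_β)² · (σ₁² + σ₂²/r) / δ²
   = (1.960 + 1.036)² · (1.8² + 2.1²/2.5) / 0.6²
   = 8.9760 · (3.24 + 1.764) / 0.36
   = 8.9760 · 5.004 / 0.36
   = 124.77
Design effect: 1.34 × 124.77 = 167.19.
Round up → n₁ = 168; n₂ = r·n₁ = 2.5 × 168 = 420.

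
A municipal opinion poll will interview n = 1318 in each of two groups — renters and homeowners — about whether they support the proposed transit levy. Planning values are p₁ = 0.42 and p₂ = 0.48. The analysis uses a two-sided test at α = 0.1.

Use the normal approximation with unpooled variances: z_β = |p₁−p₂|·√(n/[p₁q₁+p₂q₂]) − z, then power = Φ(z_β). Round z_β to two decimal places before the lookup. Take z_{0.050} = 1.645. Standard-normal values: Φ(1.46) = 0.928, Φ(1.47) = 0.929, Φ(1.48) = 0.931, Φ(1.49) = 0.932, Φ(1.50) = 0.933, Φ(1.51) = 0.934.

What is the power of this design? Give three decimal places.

Power ≈ 0.928

z_β = |p₁−p₂|·√(n/[p₁q₁+p₂q₂]) − z_{α/2}
    = 0.06 · √(1318/0.4932) − 1.645
    = 0.06 · 51.6947 − 1.645
    = 3.1017 − 1.645 = 1.4567 → 1.46
Power = Φ(1.46) = 0.928.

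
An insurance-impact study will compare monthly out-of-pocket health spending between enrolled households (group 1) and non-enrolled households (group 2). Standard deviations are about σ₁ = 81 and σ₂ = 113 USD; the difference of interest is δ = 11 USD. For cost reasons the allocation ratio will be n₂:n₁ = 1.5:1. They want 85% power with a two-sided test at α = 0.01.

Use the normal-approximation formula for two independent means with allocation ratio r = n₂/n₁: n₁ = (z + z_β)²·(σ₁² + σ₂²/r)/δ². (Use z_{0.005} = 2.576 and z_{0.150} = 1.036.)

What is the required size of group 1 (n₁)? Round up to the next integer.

n₁ = (z_{α/2} + z_β)² · (σ₁² + σ₂²/r) / δ²
   = (2.576 + 1.036)² · (81² + 113²/1.5) / 11²
   = 13.0465 · (6561 + 8512.7) / 121
   = 13.0465 · 15073.7 / 121
   = 1625.28
Round up → n₁ = 1626; n₂ = r·n₁ = 1.5 × 1626 = 2439.

n₁ = 1626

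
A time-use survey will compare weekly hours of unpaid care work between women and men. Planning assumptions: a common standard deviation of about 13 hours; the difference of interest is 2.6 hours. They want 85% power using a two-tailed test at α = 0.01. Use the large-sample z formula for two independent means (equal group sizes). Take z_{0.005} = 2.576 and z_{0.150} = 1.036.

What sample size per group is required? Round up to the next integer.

n = 653 per group

n = (z_{α/2} + z_β)² · (σ₁² + σ₂²) / δ²
  = (2.576 + 1.036)² · (2·13² = 338) / 2.6²
  = 13.0465 · 338 / 6.76
  = 652.33
Round up → n = 653 per group.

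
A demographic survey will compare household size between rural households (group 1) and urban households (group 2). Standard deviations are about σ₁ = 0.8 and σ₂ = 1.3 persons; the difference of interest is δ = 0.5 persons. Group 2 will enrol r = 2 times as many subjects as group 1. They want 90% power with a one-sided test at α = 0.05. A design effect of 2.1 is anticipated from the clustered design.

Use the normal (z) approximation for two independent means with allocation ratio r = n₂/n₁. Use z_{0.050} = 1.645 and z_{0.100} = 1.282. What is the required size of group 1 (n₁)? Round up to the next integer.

n₁ = 107

n₁ = (z_α + z_β)² · (σ₁² + σ₂²/r) / δ²
   = (1.645 + 1.282)² · (0.8² + 1.3²/2) / 0.5²
   = 8.5673 · (0.64 + 0.845) / 0.25
   = 8.5673 · 1.485 / 0.25
   = 50.89
Design effect: 2.1 × 50.89 = 106.87.
Round up → n₁ = 107; n₂ = r·n₁ = 2 × 107 = 214.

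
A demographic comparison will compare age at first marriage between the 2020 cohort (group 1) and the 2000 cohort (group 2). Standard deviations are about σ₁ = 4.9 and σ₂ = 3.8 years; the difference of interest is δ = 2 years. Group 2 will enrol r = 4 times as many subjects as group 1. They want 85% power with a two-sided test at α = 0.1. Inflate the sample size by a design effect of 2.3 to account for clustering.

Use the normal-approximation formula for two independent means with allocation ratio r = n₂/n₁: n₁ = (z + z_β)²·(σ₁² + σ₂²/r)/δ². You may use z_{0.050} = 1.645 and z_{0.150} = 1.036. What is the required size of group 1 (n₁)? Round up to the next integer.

n₁ = (z_{α/2} + z_β)² · (σ₁² + σ₂²/r) / δ²
   = (1.645 + 1.036)² · (4.9² + 3.8²/4) / 2²
   = 7.1878 · (24.01 + 3.61) / 4
   = 7.1878 · 27.62 / 4
   = 49.63
Design effect: 2.3 × 49.63 = 114.15.
Round up → n₁ = 115; n₂ = r·n₁ = 4 × 115 = 460.

n₁ = 115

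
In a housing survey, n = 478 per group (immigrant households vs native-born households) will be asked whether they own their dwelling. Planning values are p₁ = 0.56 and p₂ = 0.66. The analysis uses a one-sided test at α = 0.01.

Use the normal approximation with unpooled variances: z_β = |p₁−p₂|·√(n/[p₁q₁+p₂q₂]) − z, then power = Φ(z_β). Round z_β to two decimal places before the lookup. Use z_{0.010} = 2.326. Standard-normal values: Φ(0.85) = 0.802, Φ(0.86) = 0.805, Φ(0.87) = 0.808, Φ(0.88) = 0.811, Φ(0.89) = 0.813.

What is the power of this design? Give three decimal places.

Power ≈ 0.805

z_β = |p₁−p₂|·√(n/[p₁q₁+p₂q₂]) − z_α
    = 0.10 · √(478/0.4708) − 2.326
    = 0.10 · 31.8637 − 2.326
    = 3.1864 − 2.326 = 0.8604 → 0.86
Power = Φ(0.86) = 0.805.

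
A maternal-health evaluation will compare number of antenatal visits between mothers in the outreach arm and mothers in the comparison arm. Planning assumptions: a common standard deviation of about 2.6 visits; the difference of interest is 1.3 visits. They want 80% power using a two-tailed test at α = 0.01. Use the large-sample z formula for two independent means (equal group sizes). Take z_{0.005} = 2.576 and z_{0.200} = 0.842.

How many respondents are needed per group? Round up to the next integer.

n = 94 per group

n = (z_{α/2} + z_β)² · (σ₁² + σ₂²) / δ²
  = (2.576 + 0.842)² · (2·2.6² = 13.52) / 1.3²
  = 11.6827 · 13.52 / 1.69
  = 93.46
Round up → n = 94 per group.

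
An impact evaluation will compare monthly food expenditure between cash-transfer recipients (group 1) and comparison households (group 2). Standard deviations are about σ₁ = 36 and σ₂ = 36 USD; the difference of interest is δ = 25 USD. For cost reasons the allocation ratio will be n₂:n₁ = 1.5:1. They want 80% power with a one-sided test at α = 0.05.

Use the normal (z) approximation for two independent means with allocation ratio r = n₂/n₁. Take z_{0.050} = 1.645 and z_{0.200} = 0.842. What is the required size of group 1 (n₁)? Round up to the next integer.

n₁ = (z_α + z_β)² · (σ₁² + σ₂²/r) / δ²
   = (1.645 + 0.842)² · (36² + 36²/1.5) / 25²
   = 6.1852 · (1296 + 864) / 625
   = 6.1852 · 2160 / 625
   = 21.38
Round up → n₁ = 22; n₂ = r·n₁ = 1.5 × 22 = 33.

n₁ = 22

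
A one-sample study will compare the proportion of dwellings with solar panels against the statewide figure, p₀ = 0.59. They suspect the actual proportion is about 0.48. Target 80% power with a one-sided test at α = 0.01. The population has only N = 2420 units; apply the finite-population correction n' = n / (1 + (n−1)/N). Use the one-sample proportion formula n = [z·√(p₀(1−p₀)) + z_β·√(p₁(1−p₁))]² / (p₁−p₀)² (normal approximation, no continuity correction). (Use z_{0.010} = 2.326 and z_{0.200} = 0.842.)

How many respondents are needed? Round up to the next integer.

n = [z_α·√(p₀q₀) + z_β·√(p₁q₁)]² / (p₁ − p₀)²
  = [2.326·√(0.59·0.41) + 0.842·√(0.48·0.52)]² / (-0.11)²
  = [2.326·0.4918 + 0.842·0.4996]² / 0.0121
  = [1.5647]² / 0.0121
  = 202.33
Finite-population correction (N = 2420): 202.33 / (1 + (202.33 − 1)/2420) = 186.79.
Round up → n = 187.

n = 187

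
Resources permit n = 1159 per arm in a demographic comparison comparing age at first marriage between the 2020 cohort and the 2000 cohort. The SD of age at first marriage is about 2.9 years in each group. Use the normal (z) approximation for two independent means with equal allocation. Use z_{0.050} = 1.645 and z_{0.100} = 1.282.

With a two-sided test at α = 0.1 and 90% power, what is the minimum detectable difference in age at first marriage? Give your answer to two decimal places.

Minimum detectable difference ≈ 0.35 years

δ = (z_{α/2} + z_β) · √((σ₁²+σ₂²)/n)
  = (1.645 + 1.282) · √(16.82/1159)
  = 2.927 · √0.01451
  = 2.927 · 0.1205
  = 0.3526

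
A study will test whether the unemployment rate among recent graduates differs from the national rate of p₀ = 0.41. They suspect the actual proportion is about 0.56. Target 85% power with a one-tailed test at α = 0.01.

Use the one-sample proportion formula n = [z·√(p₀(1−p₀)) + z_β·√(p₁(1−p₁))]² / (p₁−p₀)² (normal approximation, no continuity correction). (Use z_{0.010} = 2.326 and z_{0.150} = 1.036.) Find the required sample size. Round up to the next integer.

n = [z_α·√(p₀q₀) + z_β·√(p₁q₁)]² / (p₁ − p₀)²
  = [2.326·√(0.41·0.59) + 1.036·√(0.56·0.44)]² / (0.15)²
  = [2.326·0.4918 + 1.036·0.4964]² / 0.0225
  = [1.6583]² / 0.0225
  = 122.21
Round up → n = 123.

n = 123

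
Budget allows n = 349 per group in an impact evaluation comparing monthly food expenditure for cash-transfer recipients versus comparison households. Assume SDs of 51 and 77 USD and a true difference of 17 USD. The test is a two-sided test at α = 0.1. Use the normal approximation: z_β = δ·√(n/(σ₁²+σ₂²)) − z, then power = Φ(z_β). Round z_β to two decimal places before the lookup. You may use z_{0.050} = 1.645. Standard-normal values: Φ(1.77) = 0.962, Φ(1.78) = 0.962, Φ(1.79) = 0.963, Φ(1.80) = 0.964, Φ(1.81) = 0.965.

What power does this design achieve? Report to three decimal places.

z_β = δ·√(n/(σ₁²+σ₂²)) − z_{α/2}
    = 17 · √(349/8530) − 1.645
    = 17 · 0.20227 − 1.645
    = 3.4386 − 1.645 = 1.7936 → 1.79
Power = Φ(1.79) = 0.963.

Power ≈ 0.963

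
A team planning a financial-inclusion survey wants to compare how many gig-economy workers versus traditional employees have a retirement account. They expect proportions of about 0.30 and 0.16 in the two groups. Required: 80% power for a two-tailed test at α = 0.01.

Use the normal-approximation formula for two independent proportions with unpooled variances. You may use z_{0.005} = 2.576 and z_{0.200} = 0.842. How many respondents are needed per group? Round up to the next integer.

n = 206 per group

n = (z_{α/2} + z_β)² · [p₁(1−p₁) + p₂(1−p₂)] / (p₁ − p₂)²
  = (2.576 + 0.842)² · (0.30·0.70 + 0.16·0.84) / (0.14)²
  = (3.418)² · (0.2100 + 0.1344) / 0.0196
  = 11.6827 · 0.3444 / 0.0196
  = 205.28
Round up → n = 206 per group.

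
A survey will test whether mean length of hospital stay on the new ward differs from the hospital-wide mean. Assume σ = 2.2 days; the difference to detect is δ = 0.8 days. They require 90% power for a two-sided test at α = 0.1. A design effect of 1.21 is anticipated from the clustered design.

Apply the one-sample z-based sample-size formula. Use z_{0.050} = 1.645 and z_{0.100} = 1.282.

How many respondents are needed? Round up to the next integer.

n = 79

n = (z_{α/2} + z_β)² · σ² / δ²
  = (1.645 + 1.282)² · 2.2² / 0.8²
  = 8.5673 · 4.84 / 0.64
  = 64.79
Design effect: 1.21 × 64.79 = 78.40.
Round up → n = 79.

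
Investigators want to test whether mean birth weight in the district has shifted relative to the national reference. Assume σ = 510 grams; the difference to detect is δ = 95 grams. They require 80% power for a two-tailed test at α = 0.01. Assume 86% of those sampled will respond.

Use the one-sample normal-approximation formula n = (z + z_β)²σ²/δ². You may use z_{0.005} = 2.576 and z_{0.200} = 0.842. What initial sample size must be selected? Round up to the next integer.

n = 392

n = (z_{α/2} + z_β)² · σ² / δ²
  = (2.576 + 0.842)² · 510² / 95²
  = 11.6827 · 260100 / 9025
  = 336.70
Adjust for 86% response: 336.70 / 0.86 = 391.51.
Round up → n = 392.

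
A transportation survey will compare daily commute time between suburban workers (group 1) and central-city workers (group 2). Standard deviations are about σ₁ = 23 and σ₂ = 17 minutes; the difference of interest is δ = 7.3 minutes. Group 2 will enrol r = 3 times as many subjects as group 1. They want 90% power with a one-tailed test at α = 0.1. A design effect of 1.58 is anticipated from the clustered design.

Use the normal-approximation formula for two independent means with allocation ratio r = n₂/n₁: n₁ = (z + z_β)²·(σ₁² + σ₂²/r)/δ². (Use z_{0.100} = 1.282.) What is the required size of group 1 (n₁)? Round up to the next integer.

n₁ = 122

n₁ = (z_α + z_β)² · (σ₁² + σ₂²/r) / δ²
   = (1.282 + 1.282)² · (23² + 17²/3) / 7.3²
   = 6.5741 · (529 + 96.3333) / 53.29
   = 6.5741 · 625.3333 / 53.29
   = 77.14
Design effect: 1.58 × 77.14 = 121.89.
Round up → n₁ = 122; n₂ = r·n₁ = 3 × 122 = 366.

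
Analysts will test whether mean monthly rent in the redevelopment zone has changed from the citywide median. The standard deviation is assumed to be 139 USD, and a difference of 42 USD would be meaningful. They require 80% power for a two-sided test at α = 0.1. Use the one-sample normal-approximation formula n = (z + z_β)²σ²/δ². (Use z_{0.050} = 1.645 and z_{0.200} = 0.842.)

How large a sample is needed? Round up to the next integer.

n = 68

n = (z_{α/2} + z_β)² · σ² / δ²
  = (1.645 + 0.842)² · 139² / 42²
  = 6.1852 · 19321 / 1764
  = 67.75
Round up → n = 68.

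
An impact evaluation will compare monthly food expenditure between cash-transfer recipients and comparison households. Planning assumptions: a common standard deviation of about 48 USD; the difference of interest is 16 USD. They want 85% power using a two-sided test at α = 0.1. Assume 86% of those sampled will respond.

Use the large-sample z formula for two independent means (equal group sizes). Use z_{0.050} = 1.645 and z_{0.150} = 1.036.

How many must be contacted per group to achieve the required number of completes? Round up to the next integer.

n = (z_{α/2} + z_β)² · (σ₁² + σ₂²) / δ²
  = (1.645 + 1.036)² · (2·48² = 4608) / 16²
  = 7.1878 · 4608 / 256
  = 129.38
Adjust for 86% response: 129.38 / 0.86 = 150.44.
Round up → n = 151 per group.

n = 151 per group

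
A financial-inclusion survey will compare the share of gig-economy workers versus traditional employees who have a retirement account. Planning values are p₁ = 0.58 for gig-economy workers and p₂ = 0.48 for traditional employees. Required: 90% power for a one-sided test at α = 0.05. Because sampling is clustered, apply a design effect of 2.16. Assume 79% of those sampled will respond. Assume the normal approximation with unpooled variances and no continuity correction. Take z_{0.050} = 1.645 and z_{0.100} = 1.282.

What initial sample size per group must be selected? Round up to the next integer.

n = (z_α + z_β)² · [p₁(1−p₁) + p₂(1−p₂)] / (p₁ − p₂)²
  = (1.645 + 1.282)² · (0.58·0.42 + 0.48·0.52) / (0.10)²
  = (2.927)² · (0.2436 + 0.2496) / 0.0100
  = 8.5673 · 0.4932 / 0.0100
  = 422.54
Design effect: 2.16 × 422.54 = 912.69.
Adjust for 79% response: 912.69 / 0.79 = 1155.30.
Round up → n = 1156 per group.

n = 1156 per group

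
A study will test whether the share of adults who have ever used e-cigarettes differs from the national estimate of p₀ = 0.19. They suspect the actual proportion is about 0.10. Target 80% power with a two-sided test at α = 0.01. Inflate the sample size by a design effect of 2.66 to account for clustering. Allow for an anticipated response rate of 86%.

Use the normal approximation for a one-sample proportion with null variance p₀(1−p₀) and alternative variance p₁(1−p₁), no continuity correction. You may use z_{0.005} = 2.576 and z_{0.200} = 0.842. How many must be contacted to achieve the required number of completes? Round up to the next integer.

n = [z_{α/2}·√(p₀q₀) + z_β·√(p₁q₁)]² / (p₁ − p₀)²
  = [2.576·√(0.19·0.81) + 0.842·√(0.10·0.90)]² / (-0.09)²
  = [2.576·0.3923 + 0.842·0.3000]² / 0.0081
  = [1.2632]² / 0.0081
  = 196.99
Design effect: 2.66 × 196.99 = 523.98.
Adjust for 86% response: 523.98 / 0.86 = 609.28.
Round up → n = 610.

n = 610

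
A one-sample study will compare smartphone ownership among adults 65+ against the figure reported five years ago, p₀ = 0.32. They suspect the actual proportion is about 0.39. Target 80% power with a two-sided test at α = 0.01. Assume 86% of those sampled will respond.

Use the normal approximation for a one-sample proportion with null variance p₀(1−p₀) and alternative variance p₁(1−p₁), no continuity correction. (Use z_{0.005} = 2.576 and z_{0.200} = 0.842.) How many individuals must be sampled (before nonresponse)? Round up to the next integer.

n = 617

n = [z_{α/2}·√(p₀q₀) + z_β·√(p₁q₁)]² / (p₁ − p₀)²
  = [2.576·√(0.32·0.68) + 0.842·√(0.39·0.61)]² / (0.07)²
  = [2.576·0.4665 + 0.842·0.4877]² / 0.0049
  = [1.6123]² / 0.0049
  = 530.53
Adjust for 86% response: 530.53 / 0.86 = 616.90.
Round up → n = 617.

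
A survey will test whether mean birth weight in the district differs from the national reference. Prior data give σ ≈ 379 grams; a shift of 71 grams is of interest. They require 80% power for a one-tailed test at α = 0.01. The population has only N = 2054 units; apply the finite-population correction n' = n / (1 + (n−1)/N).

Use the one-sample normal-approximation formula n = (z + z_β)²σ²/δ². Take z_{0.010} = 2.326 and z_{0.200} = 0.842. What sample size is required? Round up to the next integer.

n = 252

n = (z_α + z_β)² · σ² / δ²
  = (2.326 + 0.842)² · 379² / 71²
  = 10.0362 · 143641 / 5041
  = 285.98
Finite-population correction (N = 2054): 285.98 / (1 + (285.98 − 1)/2054) = 251.13.
Round up → n = 252.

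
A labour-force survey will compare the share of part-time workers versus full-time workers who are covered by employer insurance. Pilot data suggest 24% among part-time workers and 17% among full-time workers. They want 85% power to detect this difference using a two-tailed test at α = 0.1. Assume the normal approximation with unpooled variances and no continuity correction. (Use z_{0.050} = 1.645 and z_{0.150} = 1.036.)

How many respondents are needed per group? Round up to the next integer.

n = (z_{α/2} + z_β)² · [p₁(1−p₁) + p₂(1−p₂)] / (p₁ − p₂)²
  = (1.645 + 1.036)² · (0.24·0.76 + 0.17·0.83) / (0.07)²
  = (2.681)² · (0.1824 + 0.1411) / 0.0049
  = 7.1878 · 0.3235 / 0.0049
  = 474.54
Round up → n = 475 per group.

n = 475 per group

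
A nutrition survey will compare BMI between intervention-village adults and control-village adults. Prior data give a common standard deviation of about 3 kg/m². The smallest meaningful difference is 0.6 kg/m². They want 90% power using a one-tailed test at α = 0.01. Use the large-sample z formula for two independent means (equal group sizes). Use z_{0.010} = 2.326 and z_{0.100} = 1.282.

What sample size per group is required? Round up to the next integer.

n = (z_α + z_β)² · (σ₁² + σ₂²) / δ²
  = (2.326 + 1.282)² · (2·3² = 18) / 0.6²
  = 13.0177 · 18 / 0.36
  = 650.88
Round up → n = 651 per group.

n = 651 per group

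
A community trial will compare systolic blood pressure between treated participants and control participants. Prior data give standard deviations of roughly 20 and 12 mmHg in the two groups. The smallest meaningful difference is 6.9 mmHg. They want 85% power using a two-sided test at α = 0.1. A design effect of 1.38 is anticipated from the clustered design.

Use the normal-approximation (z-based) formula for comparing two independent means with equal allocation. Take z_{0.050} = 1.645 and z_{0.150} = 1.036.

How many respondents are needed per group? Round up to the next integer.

n = (z_{α/2} + z_β)² · (σ₁² + σ₂²) / δ²
  = (1.645 + 1.036)² · (20² + 12² = 544) / 6.9²
  = 7.1878 · 544 / 47.61
  = 82.13
Design effect: 1.38 × 82.13 = 113.34.
Round up → n = 114 per group.

n = 114 per group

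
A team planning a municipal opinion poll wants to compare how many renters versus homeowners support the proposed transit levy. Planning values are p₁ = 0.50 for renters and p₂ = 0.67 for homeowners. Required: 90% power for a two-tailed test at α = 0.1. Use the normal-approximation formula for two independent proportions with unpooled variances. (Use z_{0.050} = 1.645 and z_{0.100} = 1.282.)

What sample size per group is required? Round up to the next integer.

n = (z_{α/2} + z_β)² · [p₁(1−p₁) + p₂(1−p₂)] / (p₁ − p₂)²
  = (1.645 + 1.282)² · (0.50·0.50 + 0.67·0.33) / (-0.17)²
  = (2.927)² · (0.2500 + 0.2211) / 0.0289
  = 8.5673 · 0.4711 / 0.0289
  = 139.66
Round up → n = 140 per group.

n = 140 per group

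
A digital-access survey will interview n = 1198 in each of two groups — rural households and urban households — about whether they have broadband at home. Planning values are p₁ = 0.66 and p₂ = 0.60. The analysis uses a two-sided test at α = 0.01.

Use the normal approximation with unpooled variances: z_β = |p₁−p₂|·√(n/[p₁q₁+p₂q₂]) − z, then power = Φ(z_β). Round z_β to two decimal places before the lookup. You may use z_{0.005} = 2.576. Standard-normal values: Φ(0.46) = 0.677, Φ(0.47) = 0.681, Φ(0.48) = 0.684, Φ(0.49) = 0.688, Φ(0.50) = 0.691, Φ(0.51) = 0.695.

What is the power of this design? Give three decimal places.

z_β = |p₁−p₂|·√(n/[p₁q₁+p₂q₂]) − z_{α/2}
    = 0.06 · √(1198/0.4644) − 2.576
    = 0.06 · 50.7905 − 2.576
    = 3.0474 − 2.576 = 0.4714 → 0.47
Power = Φ(0.47) = 0.681.

Power ≈ 0.681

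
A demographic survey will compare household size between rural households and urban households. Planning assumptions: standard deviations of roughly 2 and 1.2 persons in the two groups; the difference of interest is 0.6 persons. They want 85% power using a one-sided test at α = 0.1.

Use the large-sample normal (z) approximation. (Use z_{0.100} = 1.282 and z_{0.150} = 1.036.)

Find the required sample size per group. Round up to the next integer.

n = (z_α + z_β)² · (σ₁² + σ₂²) / δ²
  = (1.282 + 1.036)² · (2² + 1.2² = 5.44) / 0.6²
  = 5.3731 · 5.44 / 0.36
  = 81.19
Round up → n = 82 per group.

n = 82 per group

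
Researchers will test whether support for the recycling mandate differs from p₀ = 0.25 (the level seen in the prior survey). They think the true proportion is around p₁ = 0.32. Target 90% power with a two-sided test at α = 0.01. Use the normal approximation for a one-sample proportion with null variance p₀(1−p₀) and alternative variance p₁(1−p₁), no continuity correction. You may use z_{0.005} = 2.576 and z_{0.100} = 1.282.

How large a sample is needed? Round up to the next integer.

n = 600

n = [z_{α/2}·√(p₀q₀) + z_β·√(p₁q₁)]² / (p₁ − p₀)²
  = [2.576·√(0.25·0.75) + 1.282·√(0.32·0.68)]² / (0.07)²
  = [2.576·0.4330 + 1.282·0.4665]² / 0.0049
  = [1.7135]² / 0.0049
  = 599.17
Round up → n = 600.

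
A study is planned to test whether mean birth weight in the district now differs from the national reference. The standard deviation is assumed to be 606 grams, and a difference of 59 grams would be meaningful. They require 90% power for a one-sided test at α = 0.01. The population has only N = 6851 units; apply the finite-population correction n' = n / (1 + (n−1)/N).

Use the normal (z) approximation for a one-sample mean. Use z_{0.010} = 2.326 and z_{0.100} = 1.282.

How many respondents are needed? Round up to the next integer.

n = 1145

n = (z_α + z_β)² · σ² / δ²
  = (2.326 + 1.282)² · 606² / 59²
  = 13.0177 · 367236 / 3481
  = 1373.33
Finite-population correction (N = 6851): 1373.33 / (1 + (1373.33 − 1)/6851) = 1144.14.
Round up → n = 1145.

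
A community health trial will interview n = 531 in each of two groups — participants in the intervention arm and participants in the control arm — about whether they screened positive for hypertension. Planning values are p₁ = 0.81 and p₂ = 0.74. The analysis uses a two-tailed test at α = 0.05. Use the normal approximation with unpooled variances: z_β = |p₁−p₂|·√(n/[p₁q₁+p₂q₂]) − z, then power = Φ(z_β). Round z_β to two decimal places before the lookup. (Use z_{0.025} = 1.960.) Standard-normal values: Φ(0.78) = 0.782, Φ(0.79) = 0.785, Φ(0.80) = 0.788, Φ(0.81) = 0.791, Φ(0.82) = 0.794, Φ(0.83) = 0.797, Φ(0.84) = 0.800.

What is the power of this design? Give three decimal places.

Power ≈ 0.782

z_β = |p₁−p₂|·√(n/[p₁q₁+p₂q₂]) − z_{α/2}
    = 0.07 · √(531/0.3463) − 1.960
    = 0.07 · 39.1580 − 1.960
    = 2.7411 − 1.960 = 0.7811 → 0.78
Power = Φ(0.78) = 0.782.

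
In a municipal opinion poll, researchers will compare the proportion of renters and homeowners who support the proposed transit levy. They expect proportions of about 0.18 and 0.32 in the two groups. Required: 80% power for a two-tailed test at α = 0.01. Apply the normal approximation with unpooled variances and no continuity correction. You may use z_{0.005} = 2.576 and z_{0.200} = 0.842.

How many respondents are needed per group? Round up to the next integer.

n = (z_{α/2} + z_β)² · [p₁(1−p₁) + p₂(1−p₂)] / (p₁ − p₂)²
  = (2.576 + 0.842)² · (0.18·0.82 + 0.32·0.68) / (-0.14)²
  = (3.418)² · (0.1476 + 0.2176) / 0.0196
  = 11.6827 · 0.3652 / 0.0196
  = 217.68
Round up → n = 218 per group.

n = 218 per group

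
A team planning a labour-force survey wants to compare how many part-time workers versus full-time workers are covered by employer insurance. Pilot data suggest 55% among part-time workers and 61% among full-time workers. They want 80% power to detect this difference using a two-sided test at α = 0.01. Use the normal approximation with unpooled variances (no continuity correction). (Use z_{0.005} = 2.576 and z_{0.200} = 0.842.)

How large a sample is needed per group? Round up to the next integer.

n = (z_{α/2} + z_β)² · [p₁(1−p₁) + p₂(1−p₂)] / (p₁ − p₂)²
  = (2.576 + 0.842)² · (0.55·0.45 + 0.61·0.39) / (-0.06)²
  = (3.418)² · (0.2475 + 0.2379) / 0.0036
  = 11.6827 · 0.4854 / 0.0036
  = 1575.22
Round up → n = 1576 per group.

n = 1576 per group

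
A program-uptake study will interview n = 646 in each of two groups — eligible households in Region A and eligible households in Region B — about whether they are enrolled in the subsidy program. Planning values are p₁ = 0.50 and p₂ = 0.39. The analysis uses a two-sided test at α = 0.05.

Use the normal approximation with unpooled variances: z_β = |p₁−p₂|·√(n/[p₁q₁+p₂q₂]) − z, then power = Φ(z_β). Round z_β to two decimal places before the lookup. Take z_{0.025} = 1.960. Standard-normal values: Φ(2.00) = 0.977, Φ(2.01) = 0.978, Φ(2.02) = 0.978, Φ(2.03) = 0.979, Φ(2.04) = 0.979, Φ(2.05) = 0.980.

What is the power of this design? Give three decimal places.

z_β = |p₁−p₂|·√(n/[p₁q₁+p₂q₂]) − z_{α/2}
    = 0.11 · √(646/0.4879) − 1.960
    = 0.11 · 36.3874 − 1.960
    = 4.0026 − 1.960 = 2.0426 → 2.04
Power = Φ(2.04) = 0.979.

Power ≈ 0.979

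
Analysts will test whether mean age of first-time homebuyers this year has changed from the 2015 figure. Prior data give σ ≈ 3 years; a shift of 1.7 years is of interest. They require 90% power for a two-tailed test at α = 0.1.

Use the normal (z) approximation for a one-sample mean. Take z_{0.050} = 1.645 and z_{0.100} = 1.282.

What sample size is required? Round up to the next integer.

n = (z_{α/2} + z_β)² · σ² / δ²
  = (1.645 + 1.282)² · 3² / 1.7²
  = 8.5673 · 9 / 2.89
  = 26.68
Round up → n = 27.

n = 27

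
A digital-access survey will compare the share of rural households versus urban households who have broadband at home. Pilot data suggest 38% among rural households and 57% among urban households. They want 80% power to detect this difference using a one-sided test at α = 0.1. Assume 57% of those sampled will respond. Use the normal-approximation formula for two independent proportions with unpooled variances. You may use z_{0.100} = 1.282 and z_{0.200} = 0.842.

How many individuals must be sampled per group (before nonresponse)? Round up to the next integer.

n = 106 per group

n = (z_α + z_β)² · [p₁(1−p₁) + p₂(1−p₂)] / (p₁ − p₂)²
  = (1.282 + 0.842)² · (0.38·0.62 + 0.57·0.43) / (-0.19)²
  = (2.124)² · (0.2356 + 0.2451) / 0.0361
  = 4.5114 · 0.4807 / 0.0361
  = 60.07
Adjust for 57% response: 60.07 / 0.57 = 105.39.
Round up → n = 106 per group.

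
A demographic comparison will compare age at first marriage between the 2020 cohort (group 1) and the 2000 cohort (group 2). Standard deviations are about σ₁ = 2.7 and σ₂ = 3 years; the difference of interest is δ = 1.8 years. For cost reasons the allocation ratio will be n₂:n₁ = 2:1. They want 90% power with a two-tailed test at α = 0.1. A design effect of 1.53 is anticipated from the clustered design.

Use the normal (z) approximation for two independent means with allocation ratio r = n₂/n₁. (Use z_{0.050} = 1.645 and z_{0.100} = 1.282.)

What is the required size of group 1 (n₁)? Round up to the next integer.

n₁ = (z_{α/2} + z_β)² · (σ₁² + σ₂²/r) / δ²
   = (1.645 + 1.282)² · (2.7² + 3²/2) / 1.8²
   = 8.5673 · (7.29 + 4.5) / 3.24
   = 8.5673 · 11.79 / 3.24
   = 31.18
Design effect: 1.53 × 31.18 = 47.70.
Round up → n₁ = 48; n₂ = r·n₁ = 2 × 48 = 96.

n₁ = 48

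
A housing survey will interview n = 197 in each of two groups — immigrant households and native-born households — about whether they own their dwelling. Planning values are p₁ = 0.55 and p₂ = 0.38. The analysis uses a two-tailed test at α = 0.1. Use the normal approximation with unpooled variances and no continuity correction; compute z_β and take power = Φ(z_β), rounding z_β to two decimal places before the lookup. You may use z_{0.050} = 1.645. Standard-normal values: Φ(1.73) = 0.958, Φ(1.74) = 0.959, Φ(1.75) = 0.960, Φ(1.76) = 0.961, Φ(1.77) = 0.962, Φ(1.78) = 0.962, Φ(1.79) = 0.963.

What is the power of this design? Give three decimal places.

z_β = |p₁−p₂|·√(n/[p₁q₁+p₂q₂]) − z_{α/2}
    = 0.17 · √(197/0.4831) − 1.645
    = 0.17 · 20.1936 − 1.645
    = 3.4329 − 1.645 = 1.7879 → 1.79
Power = Φ(1.79) = 0.963.

Power ≈ 0.963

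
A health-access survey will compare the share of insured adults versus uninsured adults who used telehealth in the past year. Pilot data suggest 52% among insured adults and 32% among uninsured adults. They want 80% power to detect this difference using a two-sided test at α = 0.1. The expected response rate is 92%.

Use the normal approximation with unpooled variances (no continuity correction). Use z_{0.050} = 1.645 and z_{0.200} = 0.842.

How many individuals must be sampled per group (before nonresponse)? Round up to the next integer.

n = 79 per group

n = (z_{α/2} + z_β)² · [p₁(1−p₁) + p₂(1−p₂)] / (p₁ − p₂)²
  = (1.645 + 0.842)² · (0.52·0.48 + 0.32·0.68) / (0.20)²
  = (2.487)² · (0.2496 + 0.2176) / 0.0400
  = 6.1852 · 0.4672 / 0.0400
  = 72.24
Adjust for 92% response: 72.24 / 0.92 = 78.52.
Round up → n = 79 per group.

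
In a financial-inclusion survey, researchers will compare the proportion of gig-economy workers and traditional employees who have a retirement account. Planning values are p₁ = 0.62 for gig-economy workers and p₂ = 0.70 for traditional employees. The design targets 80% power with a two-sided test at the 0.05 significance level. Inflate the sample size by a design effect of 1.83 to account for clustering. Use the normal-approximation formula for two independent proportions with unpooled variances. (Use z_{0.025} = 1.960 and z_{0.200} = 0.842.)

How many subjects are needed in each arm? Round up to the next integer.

n = (z_{α/2} + z_β)² · [p₁(1−p₁) + p₂(1−p₂)] / (p₁ − p₂)²
  = (1.960 + 0.842)² · (0.62·0.38 + 0.70·0.30) / (-0.08)²
  = (2.802)² · (0.2356 + 0.2100) / 0.0064
  = 7.8512 · 0.4456 / 0.0064
  = 546.64
Design effect: 1.83 × 546.64 = 1000.35.
Round up → n = 1001 per group.

n = 1001 per group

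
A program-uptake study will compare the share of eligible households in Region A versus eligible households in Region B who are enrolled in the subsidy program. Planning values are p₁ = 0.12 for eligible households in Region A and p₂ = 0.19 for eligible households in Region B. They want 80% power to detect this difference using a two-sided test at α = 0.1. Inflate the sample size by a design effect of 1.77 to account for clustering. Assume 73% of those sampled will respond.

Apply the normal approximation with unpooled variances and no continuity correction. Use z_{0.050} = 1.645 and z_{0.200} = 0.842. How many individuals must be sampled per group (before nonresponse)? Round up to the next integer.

n = (z_{α/2} + z_β)² · [p₁(1−p₁) + p₂(1−p₂)] / (p₁ − p₂)²
  = (1.645 + 0.842)² · (0.12·0.88 + 0.19·0.81) / (-0.07)²
  = (2.487)² · (0.1056 + 0.1539) / 0.0049
  = 6.1852 · 0.2595 / 0.0049
  = 327.56
Design effect: 1.77 × 327.56 = 579.78.
Adjust for 73% response: 579.78 / 0.73 = 794.22.
Round up → n = 795 per group.

n = 795 per group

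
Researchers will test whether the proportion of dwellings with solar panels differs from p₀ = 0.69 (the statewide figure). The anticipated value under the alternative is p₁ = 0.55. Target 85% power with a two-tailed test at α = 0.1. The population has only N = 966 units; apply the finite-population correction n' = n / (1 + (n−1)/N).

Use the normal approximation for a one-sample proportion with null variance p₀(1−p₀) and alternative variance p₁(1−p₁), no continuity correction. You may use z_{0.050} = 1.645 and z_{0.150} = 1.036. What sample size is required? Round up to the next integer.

n = [z_{α/2}·√(p₀q₀) + z_β·√(p₁q₁)]² / (p₁ − p₀)²
  = [1.645·√(0.69·0.31) + 1.036·√(0.55·0.45)]² / (-0.14)²
  = [1.645·0.4625 + 1.036·0.4975]² / 0.0196
  = [1.2762]² / 0.0196
  = 83.10
Finite-population correction (N = 966): 83.10 / (1 + (83.10 − 1)/966) = 76.59.
Round up → n = 77.

n = 77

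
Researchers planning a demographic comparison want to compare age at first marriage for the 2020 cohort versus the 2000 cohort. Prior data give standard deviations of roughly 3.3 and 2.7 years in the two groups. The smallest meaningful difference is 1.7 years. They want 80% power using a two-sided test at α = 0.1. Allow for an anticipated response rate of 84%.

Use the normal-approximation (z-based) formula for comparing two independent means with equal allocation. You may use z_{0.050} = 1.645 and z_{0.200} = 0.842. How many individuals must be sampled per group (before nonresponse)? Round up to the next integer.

n = (z_{α/2} + z_β)² · (σ₁² + σ₂²) / δ²
  = (1.645 + 0.842)² · (3.3² + 2.7² = 18.18) / 1.7²
  = 6.1852 · 18.18 / 2.89
  = 38.91
Adjust for 84% response: 38.91 / 0.84 = 46.32.
Round up → n = 47 per group.

n = 47 per group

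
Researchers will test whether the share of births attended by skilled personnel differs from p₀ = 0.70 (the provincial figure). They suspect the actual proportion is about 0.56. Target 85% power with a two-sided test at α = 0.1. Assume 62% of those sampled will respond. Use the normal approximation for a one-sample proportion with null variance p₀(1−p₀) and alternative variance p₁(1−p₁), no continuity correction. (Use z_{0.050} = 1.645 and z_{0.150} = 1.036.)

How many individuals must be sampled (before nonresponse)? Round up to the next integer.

n = [z_{α/2}·√(p₀q₀) + z_β·√(p₁q₁)]² / (p₁ − p₀)²
  = [1.645·√(0.70·0.30) + 1.036·√(0.56·0.44)]² / (-0.14)²
  = [1.645·0.4583 + 1.036·0.4964]² / 0.0196
  = [1.2681]² / 0.0196
  = 82.04
Adjust for 62% response: 82.04 / 0.62 = 132.33.
Round up → n = 133.

n = 133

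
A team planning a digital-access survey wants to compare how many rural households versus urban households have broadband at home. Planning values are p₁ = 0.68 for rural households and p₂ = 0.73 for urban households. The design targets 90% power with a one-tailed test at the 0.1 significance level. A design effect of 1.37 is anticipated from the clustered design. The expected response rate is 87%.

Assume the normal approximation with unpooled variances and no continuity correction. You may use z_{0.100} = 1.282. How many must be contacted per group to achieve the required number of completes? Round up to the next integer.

n = (z_α + z_β)² · [p₁(1−p₁) + p₂(1−p₂)] / (p₁ − p₂)²
  = (1.282 + 1.282)² · (0.68·0.32 + 0.73·0.27) / (-0.05)²
  = (2.564)² · (0.2176 + 0.1971) / 0.0025
  = 6.5741 · 0.4147 / 0.0025
  = 1090.51
Design effect: 1.37 × 1090.51 = 1494.00.
Adjust for 87% response: 1494.00 / 0.87 = 1717.24.
Round up → n = 1718 per group.

n = 1718 per group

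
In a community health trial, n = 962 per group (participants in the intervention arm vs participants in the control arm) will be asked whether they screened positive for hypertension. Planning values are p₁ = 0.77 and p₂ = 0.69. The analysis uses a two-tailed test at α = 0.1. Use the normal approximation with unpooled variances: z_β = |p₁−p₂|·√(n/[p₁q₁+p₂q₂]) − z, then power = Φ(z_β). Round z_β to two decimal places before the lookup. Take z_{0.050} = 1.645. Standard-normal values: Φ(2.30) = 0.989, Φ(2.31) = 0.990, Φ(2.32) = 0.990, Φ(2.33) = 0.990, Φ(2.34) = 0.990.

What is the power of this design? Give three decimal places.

z_β = |p₁−p₂|·√(n/[p₁q₁+p₂q₂]) − z_{α/2}
    = 0.08 · √(962/0.3910) − 1.645
    = 0.08 · 49.6020 − 1.645
    = 3.9682 − 1.645 = 2.3232 → 2.32
Power = Φ(2.32) = 0.990.

Power ≈ 0.990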